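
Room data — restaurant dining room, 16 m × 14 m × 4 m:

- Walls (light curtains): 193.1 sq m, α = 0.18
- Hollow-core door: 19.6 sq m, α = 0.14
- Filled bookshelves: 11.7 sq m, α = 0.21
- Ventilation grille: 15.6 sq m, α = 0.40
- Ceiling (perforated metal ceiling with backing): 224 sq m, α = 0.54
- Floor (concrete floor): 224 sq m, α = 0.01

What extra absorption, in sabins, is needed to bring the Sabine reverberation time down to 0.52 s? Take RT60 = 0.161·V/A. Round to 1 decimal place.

108.0 sabins

A₁ = Σ Sᵢαᵢ = 193.1×0.18 + 19.6×0.14 + 11.7×0.21 + 15.6×0.40 + 224×0.54 + 224×0.01 = 169.399 sabins.
Target A₂ = 0.161·896/0.52 = 277.415 sabins (V = 896 m³).
ΔA = A₂ − A₁ = 277.415 − 169.399 = 108.0 sabins.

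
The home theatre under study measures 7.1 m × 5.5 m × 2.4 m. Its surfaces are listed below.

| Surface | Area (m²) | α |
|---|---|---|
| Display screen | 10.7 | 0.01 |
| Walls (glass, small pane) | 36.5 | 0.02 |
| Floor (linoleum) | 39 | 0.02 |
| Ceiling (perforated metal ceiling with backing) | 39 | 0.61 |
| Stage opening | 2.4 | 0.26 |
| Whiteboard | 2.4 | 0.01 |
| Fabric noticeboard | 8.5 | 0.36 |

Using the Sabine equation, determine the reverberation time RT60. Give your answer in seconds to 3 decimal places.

0.518 s

Equivalent absorption area: A = 10.7×0.01 + 36.5×0.02 + 39×0.02 + 39×0.61 + 2.4×0.26 + 2.4×0.01 + 8.5×0.36 = 29.115 m².
Room volume: 93.72 m³.
Sabine: RT60 = 0.161 × 93.72 / 29.115 = 0.518 s.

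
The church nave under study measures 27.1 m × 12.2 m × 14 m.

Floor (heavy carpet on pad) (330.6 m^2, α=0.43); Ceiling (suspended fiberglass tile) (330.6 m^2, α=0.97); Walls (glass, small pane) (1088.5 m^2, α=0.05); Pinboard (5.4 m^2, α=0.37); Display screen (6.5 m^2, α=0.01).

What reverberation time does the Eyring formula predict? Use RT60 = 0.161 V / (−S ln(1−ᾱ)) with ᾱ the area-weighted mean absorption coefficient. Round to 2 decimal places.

1.21 s

Total surface area S = 330.6 + 330.6 + 1088.5 + 5.4 + 6.5 = 1761.6 m^2.
Absorption A = 330.6·0.43 + 330.6·0.97 + 1088.5·0.05 + 5.4·0.37 + 6.5·0.01 = 519.328 sabins.
Mean coefficient ᾱ = A/S = 0.2948.
Eyring denominator: −S ln(1−ᾱ) = 615.281.
V = 27.1 × 12.2 × 14 = 4628.68 m³.
T = 0.161·V/[−S·ln(1−ᾱ)] = 0.161·4628.68/615.281 = 1.21 s.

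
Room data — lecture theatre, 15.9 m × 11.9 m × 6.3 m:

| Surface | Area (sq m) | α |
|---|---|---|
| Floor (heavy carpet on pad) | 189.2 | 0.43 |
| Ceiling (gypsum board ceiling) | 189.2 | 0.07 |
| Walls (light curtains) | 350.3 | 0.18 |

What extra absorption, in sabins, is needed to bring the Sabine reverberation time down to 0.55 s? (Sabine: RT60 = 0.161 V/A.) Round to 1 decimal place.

Equivalent absorption area: A₁ = 189.2·0.43 + 189.2·0.07 + 350.3·0.18 = 157.654 sq m.
V = 1192.023 m³. Required absorption A₂ = 0.161 × 1192.023 / 0.55 = 348.938 sabins.
Additional absorption ΔA = 348.938 − 157.654 = 191.3 sabins.

191.3 sabins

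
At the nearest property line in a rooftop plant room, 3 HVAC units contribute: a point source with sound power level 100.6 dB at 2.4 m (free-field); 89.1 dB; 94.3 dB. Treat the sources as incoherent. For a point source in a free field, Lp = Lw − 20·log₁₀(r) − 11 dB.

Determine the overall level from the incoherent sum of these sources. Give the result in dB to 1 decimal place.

Source at 2.4 m: Lp = 100.6 − 20·log₁₀(2.4) − 11 = 82.0 dB.
Sum in the linear (power) domain: Σ 10^(Lᵢ/10) = 10^(82.0/10) + 10^(89.1/10) + 10^(94.3/10) = 3.663e+09.
Back to dB: 10·log₁₀ Σ = 95.6 dB.

95.6 dB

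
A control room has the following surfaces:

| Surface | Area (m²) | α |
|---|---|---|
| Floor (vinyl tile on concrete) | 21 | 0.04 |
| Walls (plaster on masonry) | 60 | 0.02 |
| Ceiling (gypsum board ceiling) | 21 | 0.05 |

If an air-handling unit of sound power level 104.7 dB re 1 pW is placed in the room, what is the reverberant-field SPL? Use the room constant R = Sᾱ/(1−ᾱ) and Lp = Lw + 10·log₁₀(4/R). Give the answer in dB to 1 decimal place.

105.7 dB

A = 3.090 sabins; S = 102.0 m².
ᾱ = 0.0303, so room constant R = A/(1−ᾱ) = 3.187 m².
Lp = 104.7 + 10·log₁₀(4/3.187) = 104.7 + (0.99) = 105.7 dB.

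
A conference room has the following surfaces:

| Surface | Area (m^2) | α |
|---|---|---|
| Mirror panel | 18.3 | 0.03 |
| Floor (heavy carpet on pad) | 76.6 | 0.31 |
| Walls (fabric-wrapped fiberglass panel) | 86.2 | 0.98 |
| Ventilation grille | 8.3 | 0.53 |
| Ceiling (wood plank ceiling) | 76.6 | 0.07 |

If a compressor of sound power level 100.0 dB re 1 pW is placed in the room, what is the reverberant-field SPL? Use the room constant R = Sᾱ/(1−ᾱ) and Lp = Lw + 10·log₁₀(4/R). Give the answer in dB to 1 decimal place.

82.7 dB

A = 118.532 sabins; S = 266.0 m^2.
ᾱ = 118.532/266.0 = 0.4456; R = Sᾱ/(1−ᾱ) = 118.532/(1−0.4456) = 213.802 m^2.
Lp = Lw + 10 log₁₀(4/R) = 100.0 -17.28 = 82.7 dB.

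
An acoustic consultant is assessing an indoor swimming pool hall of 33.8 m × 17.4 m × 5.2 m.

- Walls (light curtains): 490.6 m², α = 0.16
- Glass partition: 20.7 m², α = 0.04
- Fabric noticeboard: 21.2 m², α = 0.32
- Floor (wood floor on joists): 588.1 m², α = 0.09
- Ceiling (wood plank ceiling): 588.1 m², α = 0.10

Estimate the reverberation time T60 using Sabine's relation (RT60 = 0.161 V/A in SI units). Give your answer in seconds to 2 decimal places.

Total absorption A = 490.6×0.16 + 20.7×0.04 + 21.2×0.32 + 588.1×0.09 + 588.1×0.10
  = 78.496 + 0.828 + 6.784 + 52.929 + 58.810 = 197.847 m² sabins.
Volume V = 33.8 × 17.4 × 5.2 = 3058.224 m³.
T = 0.161 V/A = 0.161·3058.224/197.847 = 2.49 s.

2.49 seconds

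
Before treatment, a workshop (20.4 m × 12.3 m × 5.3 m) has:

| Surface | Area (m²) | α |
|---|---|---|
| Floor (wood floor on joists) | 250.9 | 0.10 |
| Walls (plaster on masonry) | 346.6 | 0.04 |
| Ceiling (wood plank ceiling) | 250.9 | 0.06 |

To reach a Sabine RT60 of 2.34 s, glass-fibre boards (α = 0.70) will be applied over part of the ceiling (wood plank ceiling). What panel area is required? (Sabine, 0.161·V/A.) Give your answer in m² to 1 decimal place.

Summing Sᵢαᵢ: 25.090 + 13.864 + 15.054 → A₁ = 54.008 sabins.
Required A₂ = 0.161·1329.876/2.34 = 91.500 sabins.
Absorption to add: 91.500 − 54.008 = 37.492 sabins.
Each m² of panel replacing the ceiling (wood plank ceiling) adds (0.70 − 0.06) = 0.64 sabins.
Panel area = 37.492 / 0.64 = 58.6 m².

58.6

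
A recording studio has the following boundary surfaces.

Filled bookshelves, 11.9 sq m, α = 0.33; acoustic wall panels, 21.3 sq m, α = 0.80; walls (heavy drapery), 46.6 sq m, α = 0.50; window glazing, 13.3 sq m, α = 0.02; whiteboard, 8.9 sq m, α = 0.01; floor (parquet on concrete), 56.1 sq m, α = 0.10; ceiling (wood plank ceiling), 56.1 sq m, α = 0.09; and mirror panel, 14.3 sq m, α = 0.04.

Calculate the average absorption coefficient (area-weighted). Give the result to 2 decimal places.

S = Σ Sᵢ = 11.9 + 21.3 + 46.6 + 13.3 + 8.9 + 56.1 + 56.1 + 14.3 = 228.5 sq m.
A = 11.9·0.33 + 21.3·0.80 + 46.6·0.50 + 13.3·0.02 + 8.9·0.01 + 56.1·0.10 + 56.1·0.09 + 14.3·0.04 = 55.853 sabins.
ᾱ = A/S = 0.24.

0.24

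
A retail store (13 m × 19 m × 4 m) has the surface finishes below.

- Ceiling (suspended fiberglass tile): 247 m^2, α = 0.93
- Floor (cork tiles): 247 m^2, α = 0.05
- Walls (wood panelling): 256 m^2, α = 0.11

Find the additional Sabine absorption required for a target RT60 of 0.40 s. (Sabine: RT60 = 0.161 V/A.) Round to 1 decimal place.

Total absorption A₁ = 247·0.93 + 247·0.05 + 256·0.11
  = 229.710 + 12.350 + 28.160 = 270.220 m^2 sabins.
V = 988 m³. Required absorption A₂ = 0.161 × 988 / 0.40 = 397.670 sabins.
Additional absorption ΔA = 397.670 − 270.220 = 127.4 sabins.

127.4 sabins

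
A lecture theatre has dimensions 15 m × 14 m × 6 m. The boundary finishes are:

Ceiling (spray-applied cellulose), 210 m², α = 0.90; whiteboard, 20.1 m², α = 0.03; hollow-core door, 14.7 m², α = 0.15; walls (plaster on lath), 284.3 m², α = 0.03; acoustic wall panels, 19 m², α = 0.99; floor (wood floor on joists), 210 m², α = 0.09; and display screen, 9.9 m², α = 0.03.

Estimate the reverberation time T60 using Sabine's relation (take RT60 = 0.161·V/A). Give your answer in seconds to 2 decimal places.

A = Σ Sᵢαᵢ = 210·0.90 + 20.1·0.03 + 14.7·0.15 + 284.3·0.03 + 19·0.99 + 210·0.09 + 9.9·0.03 = 238.344 sabins.
Room volume: 1260 m³.
T = 0.161 V/A = 0.161·1260/238.344 = 0.85 s.

0.85 sec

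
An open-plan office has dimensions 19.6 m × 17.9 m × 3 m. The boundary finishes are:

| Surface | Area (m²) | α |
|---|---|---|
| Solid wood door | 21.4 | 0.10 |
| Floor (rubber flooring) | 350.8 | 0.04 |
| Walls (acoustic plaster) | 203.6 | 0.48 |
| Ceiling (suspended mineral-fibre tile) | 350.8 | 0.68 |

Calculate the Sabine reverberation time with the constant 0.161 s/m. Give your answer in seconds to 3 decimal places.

Total absorption A = 21.4·0.10 + 350.8·0.04 + 203.6·0.48 + 350.8·0.68
  = 2.140 + 14.032 + 97.728 + 238.544 = 352.444 m² sabins.
V = 19.6·17.9·3 = 1052.52 m³.
Sabine: RT60 = 0.161 × 1052.52 / 352.444 = 0.481 s.

0.481 s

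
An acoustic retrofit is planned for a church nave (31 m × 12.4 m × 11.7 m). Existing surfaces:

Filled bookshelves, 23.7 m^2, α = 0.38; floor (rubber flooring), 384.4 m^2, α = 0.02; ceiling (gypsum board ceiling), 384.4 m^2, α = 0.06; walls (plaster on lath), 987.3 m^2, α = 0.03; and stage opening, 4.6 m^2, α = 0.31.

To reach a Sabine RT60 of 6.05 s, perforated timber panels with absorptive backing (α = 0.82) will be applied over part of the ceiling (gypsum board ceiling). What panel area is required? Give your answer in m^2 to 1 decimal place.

64.3

Total absorption A₁ = 23.7×0.38 + 384.4×0.02 + 384.4×0.06 + 987.3×0.03 + 4.6×0.31
  = 9.006 + 7.688 + 23.064 + 29.619 + 1.426 = 70.803 m^2 sabins.
V = 4497.48 m³. Target absorption A₂ = 0.161 × 4497.48 / 6.05 = 119.685 sabins.
Absorption to add: 119.685 − 70.803 = 48.882 sabins.
Net gain per m^2: Δα = 0.82 − 0.06 = 0.76.
Area = ΔA/Δα = 48.882/0.76 = 64.3 m^2.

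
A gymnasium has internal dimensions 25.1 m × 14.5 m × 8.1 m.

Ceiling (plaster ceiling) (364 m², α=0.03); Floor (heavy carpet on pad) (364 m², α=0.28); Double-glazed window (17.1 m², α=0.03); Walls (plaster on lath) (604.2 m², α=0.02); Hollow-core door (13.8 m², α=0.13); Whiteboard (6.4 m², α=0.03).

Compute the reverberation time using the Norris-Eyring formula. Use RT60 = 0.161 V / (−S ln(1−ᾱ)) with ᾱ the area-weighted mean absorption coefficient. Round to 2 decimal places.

3.55 seconds

Total surface area S = 364 + 364 + 17.1 + 604.2 + 13.8 + 6.4 = 1369.5 m².
Absorption A = 364×0.03 + 364×0.28 + 17.1×0.03 + 604.2×0.02 + 13.8×0.13 + 6.4×0.03 = 127.423 sabins.
ᾱ = 127.423 / 1369.5 = 0.0930.
Eyring denominator: −S ln(1−ᾱ) = 133.681.
V = 25.1 × 14.5 × 8.1 = 2947.995 m³.
T = 0.161·V/[−S·ln(1−ᾱ)] = 0.161·2947.995/133.681 = 3.55 s.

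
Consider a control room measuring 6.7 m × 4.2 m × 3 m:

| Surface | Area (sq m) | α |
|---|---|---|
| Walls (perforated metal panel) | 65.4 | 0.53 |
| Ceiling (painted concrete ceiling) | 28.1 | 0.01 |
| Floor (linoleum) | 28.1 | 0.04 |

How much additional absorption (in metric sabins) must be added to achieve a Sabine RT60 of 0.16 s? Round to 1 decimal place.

48.9 sabins

Equivalent absorption area: A₁ = 65.4·0.53 + 28.1·0.01 + 28.1·0.04 = 36.067 sq m.
V = 84.42 m³. Required absorption A₂ = 0.161 × 84.42 / 0.16 = 84.948 sabins.
ΔA = A₂ − A₁ = 84.948 − 36.067 = 48.9 sabins.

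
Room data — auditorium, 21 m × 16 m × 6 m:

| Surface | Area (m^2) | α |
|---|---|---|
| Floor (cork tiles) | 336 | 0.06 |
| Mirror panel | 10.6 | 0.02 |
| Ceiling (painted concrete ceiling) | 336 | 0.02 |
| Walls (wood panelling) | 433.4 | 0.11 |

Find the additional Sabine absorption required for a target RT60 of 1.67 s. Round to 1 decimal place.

Total absorption A₁ = 336*0.06 + 10.6*0.02 + 336*0.02 + 433.4*0.11
  = 20.160 + 0.212 + 6.720 + 47.674 = 74.766 m^2 sabins.
Target A₂ = 0.161·2016/1.67 = 194.357 sabins (V = 2016 m³).
ΔA = A₂ − A₁ = 194.357 − 74.766 = 119.6 sabins.

119.6 sabins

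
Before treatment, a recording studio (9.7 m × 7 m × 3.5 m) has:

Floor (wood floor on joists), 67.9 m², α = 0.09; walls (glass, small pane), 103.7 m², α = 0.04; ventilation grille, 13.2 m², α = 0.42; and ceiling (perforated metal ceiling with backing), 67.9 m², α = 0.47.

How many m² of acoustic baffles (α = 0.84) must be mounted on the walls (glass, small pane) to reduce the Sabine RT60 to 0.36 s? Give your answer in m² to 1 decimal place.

Summing Sᵢαᵢ: 6.111 + 4.148 + 5.544 + 31.913 → A₁ = 47.716 sabins.
V = 237.65 m³. Target absorption A₂ = 0.161 × 237.65 / 0.36 = 106.282 sabins.
ΔA needed = 106.282 − 47.716 = 58.566 sabins.
Net gain per m²: Δα = 0.84 − 0.04 = 0.80.
Area = ΔA/Δα = 58.566/0.80 = 73.2 m².

73.2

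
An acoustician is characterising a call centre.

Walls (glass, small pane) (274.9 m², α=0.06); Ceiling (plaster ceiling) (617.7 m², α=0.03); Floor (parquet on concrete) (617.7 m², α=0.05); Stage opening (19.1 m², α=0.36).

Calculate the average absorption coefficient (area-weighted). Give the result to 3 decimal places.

Total surface area S = 1529.4 m².
Weighted sum Σ Sα = 72.786.
ᾱ = 72.786 / 1529.4 = 0.048.

0.048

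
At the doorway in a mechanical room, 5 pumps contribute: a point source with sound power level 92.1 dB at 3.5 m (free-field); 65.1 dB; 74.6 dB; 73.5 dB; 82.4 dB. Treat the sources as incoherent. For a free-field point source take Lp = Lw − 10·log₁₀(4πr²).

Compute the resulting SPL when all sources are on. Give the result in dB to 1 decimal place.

Source at 3.5 m: Lp = 92.1 − 10·log₁₀(4π·3.5²) = 92.1 − 10·log₁₀(153.938) = 70.2 dB.
Converting to relative power and adding: 10^(70.2/10) + 10^(65.1/10) + 10^(74.6/10) + 10^(73.5/10) + 10^(82.4/10) = 2.387e+08.
Back to dB: 10·log₁₀ Σ = 83.8 dB.

83.8 dB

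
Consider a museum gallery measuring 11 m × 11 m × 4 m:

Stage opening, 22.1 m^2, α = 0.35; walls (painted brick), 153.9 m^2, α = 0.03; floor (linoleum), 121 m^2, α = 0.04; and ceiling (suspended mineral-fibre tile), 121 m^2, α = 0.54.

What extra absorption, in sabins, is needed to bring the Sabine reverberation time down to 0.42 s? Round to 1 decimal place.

Summing Sᵢαᵢ: 7.735 + 4.617 + 4.840 + 65.340 → A₁ = 82.532 sabins.
V = 484 m³. Required absorption A₂ = 0.161 × 484 / 0.42 = 185.533 sabins.
Shortfall: 185.533 − 82.532 = 103.0 sabins.

103.0 sabins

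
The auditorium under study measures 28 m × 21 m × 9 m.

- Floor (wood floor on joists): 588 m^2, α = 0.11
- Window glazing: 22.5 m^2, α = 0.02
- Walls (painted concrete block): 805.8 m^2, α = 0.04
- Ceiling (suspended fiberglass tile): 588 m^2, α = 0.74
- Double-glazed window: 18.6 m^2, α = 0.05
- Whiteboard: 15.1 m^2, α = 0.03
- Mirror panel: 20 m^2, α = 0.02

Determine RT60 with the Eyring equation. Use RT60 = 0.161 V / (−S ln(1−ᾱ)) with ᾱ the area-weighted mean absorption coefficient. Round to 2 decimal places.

Total surface area S = 588 + 22.5 + 805.8 + 588 + 18.6 + 15.1 + 20 = 2058.0 m^2.
Σ(Sᵢαᵢ) = 588·0.11 + 22.5·0.02 + 805.8·0.04 + 588·0.74 + 18.6·0.05 + 15.1·0.03 + 20·0.02 = 534.265.
ᾱ = 534.265 / 2058.0 = 0.2596.
−S·ln(1−ᾱ) = −2058.0 × ln(1 − 0.2596) = 618.562.
V = 28 × 21 × 9 = 5292 m³.
T = 0.161·V/[−S·ln(1−ᾱ)] = 0.161·5292/618.562 = 1.38 s.

1.38 s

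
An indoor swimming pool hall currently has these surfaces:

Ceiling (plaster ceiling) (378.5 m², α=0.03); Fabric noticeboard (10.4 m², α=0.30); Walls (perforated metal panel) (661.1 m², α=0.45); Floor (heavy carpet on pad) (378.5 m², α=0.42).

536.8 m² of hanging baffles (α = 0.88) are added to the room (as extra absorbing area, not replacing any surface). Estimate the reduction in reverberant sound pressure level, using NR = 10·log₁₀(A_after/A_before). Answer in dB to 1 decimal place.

3.0 dB

Equivalent absorption area: A_before = 378.5*0.03 + 10.4*0.30 + 661.1*0.45 + 378.5*0.42 = 470.940 m².
Treatment contributes 536.8·0.88 = 472.384 sabins.
A_after = 470.940 + 472.384 = 943.324 sabins.
Reduction = 10 log₁₀(A_after/A_before) = 10 log₁₀(2.0031) = 3.0 dB.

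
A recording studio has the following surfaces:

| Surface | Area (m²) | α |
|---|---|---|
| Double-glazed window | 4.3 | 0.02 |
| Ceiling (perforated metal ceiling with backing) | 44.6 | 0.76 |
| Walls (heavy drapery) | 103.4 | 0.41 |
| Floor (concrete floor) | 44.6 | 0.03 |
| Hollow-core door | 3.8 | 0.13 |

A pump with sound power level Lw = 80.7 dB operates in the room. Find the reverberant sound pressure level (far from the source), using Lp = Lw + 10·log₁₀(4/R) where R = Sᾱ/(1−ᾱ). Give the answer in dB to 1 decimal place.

65.6 dB

Σ(Sᵢαᵢ) = 4.3×0.02 + 44.6×0.76 + 103.4×0.41 + 44.6×0.03 + 3.8×0.13 = 78.208; total area S = 200.7 m².
ᾱ = 78.208/200.7 = 0.3897; R = Sᾱ/(1−ᾱ) = 78.208/(1−0.3897) = 128.147 m².
Lp = Lw + 10 log₁₀(4/R) = 80.7 -15.06 = 65.6 dB.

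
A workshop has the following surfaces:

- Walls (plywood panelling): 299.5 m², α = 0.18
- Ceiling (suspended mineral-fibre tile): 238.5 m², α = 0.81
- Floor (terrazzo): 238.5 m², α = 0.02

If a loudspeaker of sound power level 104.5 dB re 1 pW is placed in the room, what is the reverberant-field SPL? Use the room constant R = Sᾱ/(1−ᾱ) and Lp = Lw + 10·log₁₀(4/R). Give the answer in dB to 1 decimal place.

Σ(Sᵢαᵢ) = 299.5·0.18 + 238.5·0.81 + 238.5·0.02 = 251.865; total area S = 776.5 m².
ᾱ = 0.3244, so room constant R = A/(1−ᾱ) = 372.802 m².
Lp = 104.5 + 10·log₁₀(4/372.802) = 104.5 + (-19.69) = 84.8 dB.

84.8 dB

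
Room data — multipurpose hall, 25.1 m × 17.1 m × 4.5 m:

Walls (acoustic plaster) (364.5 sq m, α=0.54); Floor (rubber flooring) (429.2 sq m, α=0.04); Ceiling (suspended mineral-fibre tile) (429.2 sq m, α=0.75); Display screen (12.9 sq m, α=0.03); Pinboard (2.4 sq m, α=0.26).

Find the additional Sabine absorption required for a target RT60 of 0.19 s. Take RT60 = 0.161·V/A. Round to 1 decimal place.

1099.7 sabins

A₁ = Σ Sᵢαᵢ = 364.5·0.54 + 429.2·0.04 + 429.2·0.75 + 12.9·0.03 + 2.4·0.26 = 536.909 sabins.
For T = 0.19 s, need A₂ = 0.161·V/T = 0.161·1931.445/0.19 = 1636.646 sabins.
Additional absorption ΔA = 1636.646 − 536.909 = 1099.7 sabins.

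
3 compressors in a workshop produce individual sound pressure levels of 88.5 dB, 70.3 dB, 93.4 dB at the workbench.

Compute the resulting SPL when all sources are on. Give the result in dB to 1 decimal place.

94.6 dB

Σ 10^(Lᵢ/10) = 2.906e+09.
L_total = 10·log₁₀(2.906e+09) = 94.6 dB.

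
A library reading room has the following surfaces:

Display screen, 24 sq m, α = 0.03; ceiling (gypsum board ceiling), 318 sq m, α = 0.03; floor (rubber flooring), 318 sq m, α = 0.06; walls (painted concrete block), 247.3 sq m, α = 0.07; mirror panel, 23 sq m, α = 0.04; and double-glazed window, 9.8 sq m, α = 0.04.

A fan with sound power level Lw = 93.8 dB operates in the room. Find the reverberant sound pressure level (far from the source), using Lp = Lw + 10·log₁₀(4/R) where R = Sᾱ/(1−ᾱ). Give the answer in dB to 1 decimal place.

82.8 dB

A = 47.963 sabins; S = 940.1 sq m.
ᾱ = 47.963/940.1 = 0.0510; R = Sᾱ/(1−ᾱ) = 47.963/(1−0.0510) = 50.541 sq m.
Lp = Lw + 10 log₁₀(4/R) = 93.8 -11.02 = 82.8 dB.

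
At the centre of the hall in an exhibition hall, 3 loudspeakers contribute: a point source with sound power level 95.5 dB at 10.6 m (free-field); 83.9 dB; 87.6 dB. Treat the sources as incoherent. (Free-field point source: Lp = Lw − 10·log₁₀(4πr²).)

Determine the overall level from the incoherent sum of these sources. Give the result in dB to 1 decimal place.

89.2 dB

Source at 10.6 m: Lp = 95.5 − 10·log₁₀(4π·10.6²) = 95.5 − 10·log₁₀(1411.957) = 64.0 dB.
Sum in the linear (power) domain: Σ 10^(Lᵢ/10) = 10^(64.0/10) + 10^(83.9/10) + 10^(87.6/10) = 8.234e+08.
Combined level = 10 log₁₀(8.234e+08) = 89.2 dB.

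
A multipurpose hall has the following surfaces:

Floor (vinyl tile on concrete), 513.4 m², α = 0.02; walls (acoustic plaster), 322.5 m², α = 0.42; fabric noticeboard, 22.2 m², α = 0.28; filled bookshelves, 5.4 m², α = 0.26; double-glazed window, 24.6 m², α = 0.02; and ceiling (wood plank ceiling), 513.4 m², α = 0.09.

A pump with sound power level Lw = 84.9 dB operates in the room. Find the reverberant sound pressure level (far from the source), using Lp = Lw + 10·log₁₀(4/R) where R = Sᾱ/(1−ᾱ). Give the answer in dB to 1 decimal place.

A = 200.036 sabins; S = 1401.5 m².
ᾱ = 0.1427, so room constant R = A/(1−ᾱ) = 233.333 m².
Lp = Lw + 10 log₁₀(4/R) = 84.9 -17.66 = 67.2 dB.

67.2 dB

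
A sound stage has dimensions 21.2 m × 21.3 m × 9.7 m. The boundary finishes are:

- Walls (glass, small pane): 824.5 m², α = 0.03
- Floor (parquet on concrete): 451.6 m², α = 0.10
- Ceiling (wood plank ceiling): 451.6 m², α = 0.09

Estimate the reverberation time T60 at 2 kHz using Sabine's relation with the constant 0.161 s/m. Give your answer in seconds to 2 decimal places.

Total absorption A = 824.5*0.03 + 451.6*0.10 + 451.6*0.09
  = 24.735 + 45.160 + 40.644 = 110.539 m² sabins.
Volume V = 21.2 × 21.3 × 9.7 = 4380.132 m³.
RT60 = 0.161 · V / A = 0.161 × 4380.132 / 110.539 = 6.38 s.

6.38 seconds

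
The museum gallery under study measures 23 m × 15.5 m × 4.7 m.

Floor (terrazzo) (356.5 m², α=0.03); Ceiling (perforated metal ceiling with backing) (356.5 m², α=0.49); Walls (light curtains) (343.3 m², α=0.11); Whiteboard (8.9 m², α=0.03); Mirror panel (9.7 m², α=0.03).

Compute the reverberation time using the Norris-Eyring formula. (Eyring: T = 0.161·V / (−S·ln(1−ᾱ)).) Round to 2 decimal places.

S = Σ Sᵢ = 1074.9 m².
Σ(Sᵢαᵢ) = 356.5·0.03 + 356.5·0.49 + 343.3·0.11 + 8.9·0.03 + 9.7·0.03 = 223.701.
ᾱ = 223.701 / 1074.9 = 0.2081.
Eyring denominator: −S ln(1−ᾱ) = 250.796.
V = 23 × 15.5 × 4.7 = 1675.55 m³.
T = 0.161·V/[−S·ln(1−ᾱ)] = 0.161·1675.55/250.796 = 1.08 s.

1.08 sec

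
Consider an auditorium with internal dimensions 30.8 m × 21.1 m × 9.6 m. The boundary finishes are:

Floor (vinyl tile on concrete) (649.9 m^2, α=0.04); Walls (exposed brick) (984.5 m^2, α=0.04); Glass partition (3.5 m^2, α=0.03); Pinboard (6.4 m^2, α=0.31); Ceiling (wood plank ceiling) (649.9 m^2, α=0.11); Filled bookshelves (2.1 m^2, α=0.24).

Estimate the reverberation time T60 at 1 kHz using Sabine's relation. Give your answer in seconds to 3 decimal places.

Summing Sᵢαᵢ: 25.996 + 39.380 + 0.105 + 1.984 + 71.489 + 0.504 → A = 139.458 sabins.
Volume V = 30.8 × 21.1 × 9.6 = 6238.848 m³.
RT60 = 0.161 · V / A = 0.161 × 6238.848 / 139.458 = 7.203 s.

7.203 s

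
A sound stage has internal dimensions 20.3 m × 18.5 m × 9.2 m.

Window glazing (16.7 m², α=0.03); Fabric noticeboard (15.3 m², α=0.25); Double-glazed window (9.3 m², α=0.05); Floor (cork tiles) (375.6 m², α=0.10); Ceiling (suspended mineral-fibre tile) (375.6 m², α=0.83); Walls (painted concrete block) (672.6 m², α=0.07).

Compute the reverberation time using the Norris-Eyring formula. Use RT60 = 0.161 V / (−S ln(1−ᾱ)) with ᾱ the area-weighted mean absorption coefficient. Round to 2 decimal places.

S = Σ Sᵢ = 1465.1 m².
Σ(Sᵢαᵢ) = 16.7×0.03 + 15.3×0.25 + 9.3×0.05 + 375.6×0.10 + 375.6×0.83 + 672.6×0.07 = 401.181.
ᾱ = 401.181 / 1465.1 = 0.2738.
−S·ln(1−ᾱ) = −1465.1 × ln(1 − 0.2738) = 468.729.
V = 20.3 × 18.5 × 9.2 = 3455.06 m³.
RT60 = 0.161 × 3455.06 / 468.729 = 1.19 s.

1.19 s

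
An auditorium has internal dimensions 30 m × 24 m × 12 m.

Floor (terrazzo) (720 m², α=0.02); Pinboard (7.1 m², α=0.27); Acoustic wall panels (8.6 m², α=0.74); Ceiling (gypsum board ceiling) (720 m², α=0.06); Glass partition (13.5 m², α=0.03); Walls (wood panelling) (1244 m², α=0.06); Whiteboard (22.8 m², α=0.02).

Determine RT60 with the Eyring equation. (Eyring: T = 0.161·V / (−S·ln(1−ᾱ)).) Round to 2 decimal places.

S = Σ Sᵢ = 2736.0 m².
Σ(Sᵢαᵢ) = 720×0.02 + 7.1×0.27 + 8.6×0.74 + 720×0.06 + 13.5×0.03 + 1244×0.06 + 22.8×0.02 = 141.382.
Mean coefficient ᾱ = A/S = 0.0517.
−S·ln(1−ᾱ) = −2736.0 × ln(1 − 0.0517) = 145.239.
V = 30 × 24 × 12 = 8640 m³.
RT60 = 0.161 × 8640 / 145.239 = 9.58 s.

9.58 s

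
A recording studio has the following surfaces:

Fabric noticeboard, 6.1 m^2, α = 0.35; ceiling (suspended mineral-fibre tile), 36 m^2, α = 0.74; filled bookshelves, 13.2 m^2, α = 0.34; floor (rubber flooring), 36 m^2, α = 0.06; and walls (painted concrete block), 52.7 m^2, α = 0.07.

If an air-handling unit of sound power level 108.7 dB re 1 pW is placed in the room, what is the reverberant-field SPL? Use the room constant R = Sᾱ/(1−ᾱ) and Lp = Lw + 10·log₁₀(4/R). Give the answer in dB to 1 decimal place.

Σ(Sᵢαᵢ) = 6.1·0.35 + 36·0.74 + 13.2·0.34 + 36·0.06 + 52.7·0.07 = 39.112; total area S = 144.0 m^2.
ᾱ = 0.2716, so room constant R = A/(1−ᾱ) = 53.696 m^2.
Lp = 108.7 + 10·log₁₀(4/53.696) = 108.7 + (-11.28) = 97.4 dB.

97.4 dB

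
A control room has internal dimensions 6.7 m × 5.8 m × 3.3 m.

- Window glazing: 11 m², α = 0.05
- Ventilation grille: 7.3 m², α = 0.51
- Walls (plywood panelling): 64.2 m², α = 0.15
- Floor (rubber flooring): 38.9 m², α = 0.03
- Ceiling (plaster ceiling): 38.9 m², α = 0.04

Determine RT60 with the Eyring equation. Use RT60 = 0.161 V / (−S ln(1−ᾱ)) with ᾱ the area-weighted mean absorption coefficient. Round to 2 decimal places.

Total surface area S = 11 + 7.3 + 64.2 + 38.9 + 38.9 = 160.3 m².
Absorption A = 11×0.05 + 7.3×0.51 + 64.2×0.15 + 38.9×0.03 + 38.9×0.04 = 16.626 sabins.
ᾱ = 16.626 / 160.3 = 0.1037.
Eyring denominator: −S ln(1−ᾱ) = 17.550.
V = 6.7 × 5.8 × 3.3 = 128.238 m³.
T = 0.161·V/[−S·ln(1−ᾱ)] = 0.161·128.238/17.550 = 1.18 s.

1.18 seconds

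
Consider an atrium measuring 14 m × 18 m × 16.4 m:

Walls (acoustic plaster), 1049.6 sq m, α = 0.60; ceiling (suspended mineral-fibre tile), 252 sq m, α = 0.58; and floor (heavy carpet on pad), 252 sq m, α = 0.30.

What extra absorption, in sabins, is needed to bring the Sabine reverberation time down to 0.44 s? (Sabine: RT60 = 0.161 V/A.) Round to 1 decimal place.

Total absorption A₁ = 1049.6*0.60 + 252*0.58 + 252*0.30
  = 629.760 + 146.160 + 75.600 = 851.520 sq m sabins.
Target A₂ = 0.161·4132.8/0.44 = 1512.229 sabins (V = 4132.8 m³).
ΔA = A₂ − A₁ = 1512.229 − 851.520 = 660.7 sabins.

660.7 sabins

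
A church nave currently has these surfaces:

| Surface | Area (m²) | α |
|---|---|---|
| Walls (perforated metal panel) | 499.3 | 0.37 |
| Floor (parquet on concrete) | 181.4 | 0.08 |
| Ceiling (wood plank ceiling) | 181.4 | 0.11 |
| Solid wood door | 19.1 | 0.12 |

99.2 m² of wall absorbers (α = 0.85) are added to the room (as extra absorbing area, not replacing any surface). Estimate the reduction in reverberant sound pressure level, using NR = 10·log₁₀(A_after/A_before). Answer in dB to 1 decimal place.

A_before = Σ Sᵢαᵢ = 499.3*0.37 + 181.4*0.08 + 181.4*0.11 + 19.1*0.12 = 221.499 sabins.
Treatment contributes 99.2·0.85 = 84.320 sabins.
A_after = 221.499 + 84.320 = 305.819 sabins.
Reduction = 10 log₁₀(A_after/A_before) = 10 log₁₀(1.3807) = 1.4 dB.

1.4 dB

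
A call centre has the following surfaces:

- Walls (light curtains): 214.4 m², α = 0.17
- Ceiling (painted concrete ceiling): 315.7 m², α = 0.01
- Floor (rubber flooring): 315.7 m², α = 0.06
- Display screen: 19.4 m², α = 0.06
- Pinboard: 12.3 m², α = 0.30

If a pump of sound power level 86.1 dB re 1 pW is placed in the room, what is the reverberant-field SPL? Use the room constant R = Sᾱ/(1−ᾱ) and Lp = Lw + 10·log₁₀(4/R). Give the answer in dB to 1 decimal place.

73.8 dB

Σ(Sᵢαᵢ) = 214.4×0.17 + 315.7×0.01 + 315.7×0.06 + 19.4×0.06 + 12.3×0.30 = 63.401; total area S = 877.5 m².
ᾱ = 63.401/877.5 = 0.0723; R = Sᾱ/(1−ᾱ) = 63.401/(1−0.0723) = 68.342 m².
Lp = Lw + 10 log₁₀(4/R) = 86.1 -12.33 = 73.8 dB.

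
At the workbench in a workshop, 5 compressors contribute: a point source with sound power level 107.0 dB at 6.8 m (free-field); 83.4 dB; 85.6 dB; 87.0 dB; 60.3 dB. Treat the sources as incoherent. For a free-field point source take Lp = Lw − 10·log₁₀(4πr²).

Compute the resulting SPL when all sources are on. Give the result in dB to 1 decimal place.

Source at 6.8 m: Lp = 107.0 − 10·log₁₀(4π·6.8²) = 107.0 − 10·log₁₀(581.069) = 79.4 dB.
Sum in the linear (power) domain: Σ 10^(Lᵢ/10) = 10^(79.4/10) + 10^(83.4/10) + 10^(85.6/10) + 10^(87.0/10) + 10^(60.3/10) = 1.171e+09.
Back to dB: 10·log₁₀ Σ = 90.7 dB.

90.7 dB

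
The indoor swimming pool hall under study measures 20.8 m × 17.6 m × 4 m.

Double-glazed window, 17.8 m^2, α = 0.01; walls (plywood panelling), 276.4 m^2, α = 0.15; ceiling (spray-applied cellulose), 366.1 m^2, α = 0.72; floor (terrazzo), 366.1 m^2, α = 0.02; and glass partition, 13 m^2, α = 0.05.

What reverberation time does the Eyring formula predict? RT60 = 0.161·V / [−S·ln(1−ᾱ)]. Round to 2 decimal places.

Total surface area S = 17.8 + 276.4 + 366.1 + 366.1 + 13 = 1039.4 m^2.
Σ(Sᵢαᵢ) = 17.8×0.01 + 276.4×0.15 + 366.1×0.72 + 366.1×0.02 + 13×0.05 = 313.202.
ᾱ = 313.202 / 1039.4 = 0.3013.
−S·ln(1−ᾱ) = −1039.4 × ln(1 − 0.3013) = 372.660.
V = 20.8 × 17.6 × 4 = 1464.32 m³.
T = 0.161·V/[−S·ln(1−ᾱ)] = 0.161·1464.32/372.660 = 0.63 s.

0.63 sec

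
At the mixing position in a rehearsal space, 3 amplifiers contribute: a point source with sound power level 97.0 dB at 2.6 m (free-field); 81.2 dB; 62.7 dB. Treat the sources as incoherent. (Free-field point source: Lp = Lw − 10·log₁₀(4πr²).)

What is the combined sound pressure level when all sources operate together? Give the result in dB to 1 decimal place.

Source at 2.6 m: Lp = 97.0 − 10·log₁₀(4π·2.6²) = 97.0 − 10·log₁₀(84.949) = 77.7 dB.
Sum in the linear (power) domain: Σ 10^(Lᵢ/10) = 10^(77.7/10) + 10^(81.2/10) + 10^(62.7/10) = 1.926e+08.
Combined level = 10 log₁₀(1.926e+08) = 82.8 dB.

82.8 dB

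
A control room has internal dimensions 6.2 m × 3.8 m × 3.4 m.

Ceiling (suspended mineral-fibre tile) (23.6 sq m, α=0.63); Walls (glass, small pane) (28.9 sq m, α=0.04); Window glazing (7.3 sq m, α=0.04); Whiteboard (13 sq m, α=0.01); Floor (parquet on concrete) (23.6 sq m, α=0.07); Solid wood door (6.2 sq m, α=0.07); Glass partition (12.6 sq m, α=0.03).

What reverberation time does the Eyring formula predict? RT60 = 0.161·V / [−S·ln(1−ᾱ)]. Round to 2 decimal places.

0.62 s

S = Σ Sᵢ = 115.2 sq m.
Absorption A = 23.6·0.63 + 28.9·0.04 + 7.3·0.04 + 13·0.01 + 23.6·0.07 + 6.2·0.07 + 12.6·0.03 = 18.910 sabins.
Mean coefficient ᾱ = A/S = 0.1641.
−S·ln(1−ᾱ) = −115.2 × ln(1 − 0.1641) = 20.649.
V = 6.2 × 3.8 × 3.4 = 80.104 m³.
RT60 = 0.161 × 80.104 / 20.649 = 0.62 s.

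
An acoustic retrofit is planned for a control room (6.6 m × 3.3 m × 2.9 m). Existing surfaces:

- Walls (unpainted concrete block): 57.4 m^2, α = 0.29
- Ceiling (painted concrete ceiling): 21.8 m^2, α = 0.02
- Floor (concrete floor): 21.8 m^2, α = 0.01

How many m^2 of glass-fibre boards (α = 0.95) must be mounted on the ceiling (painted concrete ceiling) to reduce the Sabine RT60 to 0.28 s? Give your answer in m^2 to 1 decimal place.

20.4

Equivalent absorption area: A₁ = 57.4*0.29 + 21.8*0.02 + 21.8*0.01 = 17.300 m^2.
Required A₂ = 0.161·63.162/0.28 = 36.318 sabins.
ΔA needed = 36.318 − 17.300 = 19.018 sabins.
Net gain per m^2: Δα = 0.95 − 0.02 = 0.93.
Panel area = 19.018 / 0.93 = 20.4 m^2.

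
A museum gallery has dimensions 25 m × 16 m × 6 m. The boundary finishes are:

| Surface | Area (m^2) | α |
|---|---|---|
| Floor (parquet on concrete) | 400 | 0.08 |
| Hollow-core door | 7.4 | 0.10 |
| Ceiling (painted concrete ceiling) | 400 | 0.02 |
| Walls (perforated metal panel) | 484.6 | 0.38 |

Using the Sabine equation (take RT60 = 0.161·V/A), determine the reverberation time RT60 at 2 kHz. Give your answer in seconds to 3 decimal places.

Summing Sᵢαᵢ: 32.000 + 0.740 + 8.000 + 184.148 → A = 224.888 sabins.
Room volume: 2400 m³.
T = 0.161 V/A = 0.161·2400/224.888 = 1.718 s.

1.718 seconds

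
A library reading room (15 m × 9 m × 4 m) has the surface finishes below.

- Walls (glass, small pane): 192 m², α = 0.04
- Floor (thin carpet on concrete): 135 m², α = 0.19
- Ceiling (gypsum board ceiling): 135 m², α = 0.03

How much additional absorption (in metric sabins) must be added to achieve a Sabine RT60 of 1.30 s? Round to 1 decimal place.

29.5 sabins

Equivalent absorption area: A₁ = 192×0.04 + 135×0.19 + 135×0.03 = 37.380 m².
For T = 1.30 s, need A₂ = 0.161·V/T = 0.161·540/1.30 = 66.877 sabins.
Additional absorption ΔA = 66.877 − 37.380 = 29.5 sabins.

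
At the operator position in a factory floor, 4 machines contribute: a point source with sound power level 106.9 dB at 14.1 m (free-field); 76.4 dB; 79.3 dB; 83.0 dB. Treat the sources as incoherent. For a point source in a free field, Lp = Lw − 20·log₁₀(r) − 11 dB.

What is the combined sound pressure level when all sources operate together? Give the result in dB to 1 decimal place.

Source at 14.1 m: Lp = 106.9 − 20·log₁₀(14.1) − 11 = 72.9 dB.
Converting to relative power and adding: 10^(72.9/10) + 10^(76.4/10) + 10^(79.3/10) + 10^(83.0/10) = 3.478e+08.
Combined level = 10 log₁₀(3.478e+08) = 85.4 dB.

85.4 dB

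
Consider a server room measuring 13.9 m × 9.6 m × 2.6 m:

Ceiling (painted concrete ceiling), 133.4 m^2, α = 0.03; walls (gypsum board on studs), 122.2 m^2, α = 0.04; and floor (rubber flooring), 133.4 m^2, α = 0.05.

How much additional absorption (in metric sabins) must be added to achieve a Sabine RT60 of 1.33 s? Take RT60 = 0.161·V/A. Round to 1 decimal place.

Equivalent absorption area: A₁ = 133.4·0.03 + 122.2·0.04 + 133.4·0.05 = 15.560 m^2.
V = 346.944 m³. Required absorption A₂ = 0.161 × 346.944 / 1.33 = 41.998 sabins.
Shortfall: 41.998 − 15.560 = 26.4 sabins.

26.4 sabins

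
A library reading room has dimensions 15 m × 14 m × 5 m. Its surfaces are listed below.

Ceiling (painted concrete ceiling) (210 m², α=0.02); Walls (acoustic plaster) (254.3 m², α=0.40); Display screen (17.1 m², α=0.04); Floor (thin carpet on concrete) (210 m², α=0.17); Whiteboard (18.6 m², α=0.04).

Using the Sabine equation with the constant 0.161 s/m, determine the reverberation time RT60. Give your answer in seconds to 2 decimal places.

Summing Sᵢαᵢ: 4.200 + 101.720 + 0.684 + 35.700 + 0.744 → A = 143.048 sabins.
Room volume: 1050 m³.
T = 0.161 V/A = 0.161·1050/143.048 = 1.18 s.

1.18 s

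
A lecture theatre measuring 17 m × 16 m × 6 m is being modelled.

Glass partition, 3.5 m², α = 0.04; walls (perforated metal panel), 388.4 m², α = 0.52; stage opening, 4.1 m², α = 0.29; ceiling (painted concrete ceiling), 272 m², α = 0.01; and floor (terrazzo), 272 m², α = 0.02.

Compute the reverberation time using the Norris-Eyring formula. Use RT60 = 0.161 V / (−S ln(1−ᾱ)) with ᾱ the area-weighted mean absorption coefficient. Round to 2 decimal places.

1.10 s

S = Σ Sᵢ = 940.0 m².
Absorption A = 3.5×0.04 + 388.4×0.52 + 4.1×0.29 + 272×0.01 + 272×0.02 = 211.457 sabins.
ᾱ = 211.457 / 940.0 = 0.2250.
Eyring denominator: −S ln(1−ᾱ) = 239.599.
V = 17 × 16 × 6 = 1632 m³.
RT60 = 0.161 × 1632 / 239.599 = 1.10 s.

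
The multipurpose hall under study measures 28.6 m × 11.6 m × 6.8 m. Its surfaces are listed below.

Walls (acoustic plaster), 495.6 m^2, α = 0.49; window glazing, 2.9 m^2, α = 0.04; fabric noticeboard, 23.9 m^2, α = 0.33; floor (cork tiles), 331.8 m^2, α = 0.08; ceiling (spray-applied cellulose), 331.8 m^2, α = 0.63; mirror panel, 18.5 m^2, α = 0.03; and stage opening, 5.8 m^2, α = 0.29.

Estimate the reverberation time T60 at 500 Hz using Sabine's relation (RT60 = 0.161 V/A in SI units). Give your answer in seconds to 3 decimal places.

0.743 sec

Equivalent absorption area: A = 495.6×0.49 + 2.9×0.04 + 23.9×0.33 + 331.8×0.08 + 331.8×0.63 + 18.5×0.03 + 5.8×0.29 = 488.662 m^2.
Room volume: 2255.968 m³.
Sabine: RT60 = 0.161 × 2255.968 / 488.662 = 0.743 s.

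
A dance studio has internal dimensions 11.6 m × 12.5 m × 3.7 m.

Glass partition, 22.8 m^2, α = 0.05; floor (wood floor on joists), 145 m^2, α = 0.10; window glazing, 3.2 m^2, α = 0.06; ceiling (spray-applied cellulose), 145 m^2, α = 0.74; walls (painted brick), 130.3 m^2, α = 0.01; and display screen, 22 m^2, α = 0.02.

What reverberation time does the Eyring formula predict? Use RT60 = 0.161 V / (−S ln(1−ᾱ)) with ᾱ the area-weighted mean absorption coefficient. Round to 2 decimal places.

Total surface area S = 22.8 + 145 + 3.2 + 145 + 130.3 + 22 = 468.3 m^2.
Absorption A = 22.8×0.05 + 145×0.10 + 3.2×0.06 + 145×0.74 + 130.3×0.01 + 22×0.02 = 124.875 sabins.
Mean coefficient ᾱ = A/S = 0.2667.
Eyring denominator: −S ln(1−ᾱ) = 145.267.
V = 11.6 × 12.5 × 3.7 = 536.5 m³.
T = 0.161·V/[−S·ln(1−ᾱ)] = 0.161·536.5/145.267 = 0.59 s.

0.59 sec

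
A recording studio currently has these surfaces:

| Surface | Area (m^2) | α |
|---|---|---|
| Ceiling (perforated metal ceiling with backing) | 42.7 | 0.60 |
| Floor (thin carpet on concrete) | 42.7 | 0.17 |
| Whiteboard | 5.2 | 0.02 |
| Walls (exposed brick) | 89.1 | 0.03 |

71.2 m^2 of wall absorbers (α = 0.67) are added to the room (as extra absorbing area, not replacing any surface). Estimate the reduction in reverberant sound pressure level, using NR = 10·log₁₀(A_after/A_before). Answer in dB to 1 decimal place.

Equivalent absorption area: A_before = 42.7·0.60 + 42.7·0.17 + 5.2·0.02 + 89.1·0.03 = 35.656 m^2.
Added absorption = 71.2 × 0.67 = 47.704 sabins.
A_after = 35.656 + 47.704 = 83.360 sabins.
Reduction = 10 log₁₀(A_after/A_before) = 10 log₁₀(2.3379) = 3.7 dB.

3.7 dB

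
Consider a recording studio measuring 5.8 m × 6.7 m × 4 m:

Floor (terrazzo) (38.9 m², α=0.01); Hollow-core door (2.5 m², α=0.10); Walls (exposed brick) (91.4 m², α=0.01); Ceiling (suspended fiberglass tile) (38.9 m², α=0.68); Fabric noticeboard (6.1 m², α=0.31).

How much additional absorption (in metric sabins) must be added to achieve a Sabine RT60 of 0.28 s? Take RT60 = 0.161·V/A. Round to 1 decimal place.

Summing Sᵢαᵢ: 0.389 + 0.250 + 0.914 + 26.452 + 1.891 → A₁ = 29.896 sabins.
Target A₂ = 0.161·155.44/0.28 = 89.378 sabins (V = 155.44 m³).
Shortfall: 89.378 − 29.896 = 59.5 sabins.

59.5 sabins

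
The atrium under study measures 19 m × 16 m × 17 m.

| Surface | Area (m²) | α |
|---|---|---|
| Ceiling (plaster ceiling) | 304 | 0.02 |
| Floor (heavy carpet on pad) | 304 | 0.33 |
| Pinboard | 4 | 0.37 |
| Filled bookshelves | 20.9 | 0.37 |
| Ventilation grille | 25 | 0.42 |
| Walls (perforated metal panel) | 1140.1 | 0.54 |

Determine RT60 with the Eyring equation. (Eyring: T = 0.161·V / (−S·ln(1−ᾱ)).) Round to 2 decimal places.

Total surface area S = 304 + 304 + 4 + 20.9 + 25 + 1140.1 = 1798.0 m².
Absorption A = 304·0.02 + 304·0.33 + 4·0.37 + 20.9·0.37 + 25·0.42 + 1140.1·0.54 = 741.767 sabins.
ᾱ = 741.767 / 1798.0 = 0.4126.
Eyring denominator: −S ln(1−ᾱ) = 956.625.
V = 19 × 16 × 17 = 5168 m³.
T = 0.161·V/[−S·ln(1−ᾱ)] = 0.161·5168/956.625 = 0.87 s.

0.87 seconds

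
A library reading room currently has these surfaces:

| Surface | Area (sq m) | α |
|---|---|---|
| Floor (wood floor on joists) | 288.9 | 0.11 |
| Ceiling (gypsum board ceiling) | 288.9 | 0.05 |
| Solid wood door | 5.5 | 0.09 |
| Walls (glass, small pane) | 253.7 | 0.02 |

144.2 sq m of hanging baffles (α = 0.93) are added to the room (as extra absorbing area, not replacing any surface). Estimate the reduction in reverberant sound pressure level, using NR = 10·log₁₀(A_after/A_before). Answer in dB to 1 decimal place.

Summing Sᵢαᵢ: 31.779 + 14.445 + 0.495 + 5.074 → A_before = 51.793 sabins.
Treatment contributes 144.2·0.93 = 134.106 sabins.
A_after = 51.793 + 134.106 = 185.899 sabins.
Reduction = 10 log₁₀(A_after/A_before) = 10 log₁₀(3.5893) = 5.6 dB.

5.6 dB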